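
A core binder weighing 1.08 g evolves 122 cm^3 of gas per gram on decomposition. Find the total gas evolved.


Formula: V_gas = W_binder * gas_evolution_rate
V = 1.08 g * 122 cm^3/g = 131.7600 cm^3

Answer: 131.7600 cm^3


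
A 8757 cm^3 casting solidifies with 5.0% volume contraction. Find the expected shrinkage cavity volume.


Formula: V_shrink = V_casting * shrinkage_pct / 100
V_shrink = 8757 cm^3 * 5.0 / 100 = 437.8500 cm^3

437.8500 cm^3


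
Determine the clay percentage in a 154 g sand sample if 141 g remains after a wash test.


Formula: Clay% = (W_total - W_washed) / W_total * 100
Clay mass = 154 - 141 = 13 g
Clay% = 13 / 154 * 100 = 8.4416%

8.4416%


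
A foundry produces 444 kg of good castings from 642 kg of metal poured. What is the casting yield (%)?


Formula: Casting Yield = (W_good / W_total) * 100
Yield = (444 kg / 642 kg) * 100 = 69.1589%


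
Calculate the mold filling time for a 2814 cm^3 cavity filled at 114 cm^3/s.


Formula: t_fill = V_mold / Q_flow
t = 2814 cm^3 / 114 cm^3/s = 24.6842 s

Final answer: 24.6842 s


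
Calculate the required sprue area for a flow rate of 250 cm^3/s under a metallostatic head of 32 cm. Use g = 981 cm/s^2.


Formula: v = sqrt(2*g*h), A = Q/v
Velocity: v = sqrt(2 * 981 * 32) = sqrt(62784) = 250.5674 cm/s
Sprue area: A = Q / v = 250 / 250.5674 = 0.9977 cm^2

0.9977 cm^2


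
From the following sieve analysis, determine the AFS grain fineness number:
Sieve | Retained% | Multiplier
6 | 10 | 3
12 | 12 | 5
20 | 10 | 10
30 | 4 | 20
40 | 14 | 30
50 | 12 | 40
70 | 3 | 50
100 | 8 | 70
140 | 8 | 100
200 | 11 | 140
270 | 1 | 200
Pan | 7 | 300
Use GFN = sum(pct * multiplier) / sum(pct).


Formula: GFN = sum(pct * multiplier) / sum(pct)
sum(pct * multiplier) = 6520
sum(pct) = 100
GFN = 6520 / 100 = 65.20

Answer: 65.20


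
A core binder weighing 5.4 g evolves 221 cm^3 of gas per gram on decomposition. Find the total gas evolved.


Formula: V_gas = W_binder * gas_evolution_rate
V = 5.4 g * 221 cm^3/g = 1193.4000 cm^3

Answer: 1193.4000 cm^3


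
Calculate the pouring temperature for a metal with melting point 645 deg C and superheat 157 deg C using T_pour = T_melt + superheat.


Formula: T_pour = T_melt + Superheat
T_pour = 645 + 157 = 802 deg C


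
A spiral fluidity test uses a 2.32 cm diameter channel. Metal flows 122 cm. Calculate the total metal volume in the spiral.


Formula: V = pi * (d/2)^2 * L  (cylinder volume)
Radius = 2.32/2 = 1.16 cm
V = pi * 1.16^2 * 122 = 515.7339 cm^3

Answer: 515.7339 cm^3


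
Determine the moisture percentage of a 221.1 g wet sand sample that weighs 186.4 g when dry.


Formula: MC = (W_wet - W_dry) / W_wet * 100
Water mass = 221.1 - 186.4 = 34.7 g
MC = 34.7 / 221.1 * 100 = 15.6943%

Final answer: 15.6943%


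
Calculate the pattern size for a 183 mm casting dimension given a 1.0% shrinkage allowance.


Formula: L_pattern = L_casting * (1 + shrinkage_rate/100)
Shrinkage factor = 1 + 1.0/100 = 1.01
L_pattern = 183 mm * 1.01 = 184.8300 mm

Answer: 184.8300 mm


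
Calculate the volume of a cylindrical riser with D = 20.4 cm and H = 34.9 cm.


Formula: V = pi * (D/2)^2 * H  (cylinder volume)
Radius = D/2 = 20.4/2 = 10.2 cm
V = pi * 10.2^2 * 34.9 = 11407.1104 cm^3

Answer: 11407.1104 cm^3


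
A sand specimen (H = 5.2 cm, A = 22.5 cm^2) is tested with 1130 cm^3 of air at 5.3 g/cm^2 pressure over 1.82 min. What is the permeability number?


Formula: Permeability Number P = (V * H) / (p * A * t)
Numerator: V * H = 1130 * 5.2 = 5876.0
Denominator: p * A * t = 5.3 * 22.5 * 1.82 = 217.035
P = 5876.0 / 217.035 = 27.0740

Final answer: 27.0740


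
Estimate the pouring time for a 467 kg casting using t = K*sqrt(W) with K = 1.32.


Formula: t = K * sqrt(W)
sqrt(W) = sqrt(467) = 21.61018
t = 1.32 * 21.61018 = 28.5254 s


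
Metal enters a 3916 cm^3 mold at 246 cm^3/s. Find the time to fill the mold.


Formula: t_fill = V_mold / Q_flow
t = 3916 cm^3 / 246 cm^3/s = 15.9187 s

15.9187 s


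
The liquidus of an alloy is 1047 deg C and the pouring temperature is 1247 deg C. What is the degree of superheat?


Formula: Superheat = T_pour - T_melt
Superheat = 1247 - 1047 = 200 deg C

Answer: 200 deg C


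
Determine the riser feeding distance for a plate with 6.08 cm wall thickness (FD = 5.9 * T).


Formula: FD = 5.9 * T  (riser feeding-distance rule)
FD = 5.9 * 6.08 cm = 35.8720 cm


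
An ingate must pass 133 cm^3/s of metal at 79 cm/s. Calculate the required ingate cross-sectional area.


Formula: A_ingate = Q / v  (continuity equation)
A = 133 cm^3/s / 79 cm/s = 1.6835 cm^2

1.6835 cm^2


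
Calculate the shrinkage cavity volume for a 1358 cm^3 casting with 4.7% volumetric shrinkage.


Formula: V_shrink = V_casting * shrinkage_pct / 100
V_shrink = 1358 cm^3 * 4.7 / 100 = 63.8260 cm^3

Answer: 63.8260 cm^3


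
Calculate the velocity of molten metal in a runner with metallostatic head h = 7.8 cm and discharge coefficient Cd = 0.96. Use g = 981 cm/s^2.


Formula: v = Cd * sqrt(2 * g * h)  (Torricelli with discharge coefficient)
2*g*h = 2 * 981 * 7.8 = 15303.6 cm^2/s^2
sqrt(15303.6) = 123.70772 cm/s
v = 0.96 * 123.70772 = 118.7594 cm/s


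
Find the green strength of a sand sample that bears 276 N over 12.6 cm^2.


Formula: Compressive Strength = Force / Area
Strength = 276 N / 12.6 cm^2 = 21.9048 N/cm^2

21.9048 N/cm^2


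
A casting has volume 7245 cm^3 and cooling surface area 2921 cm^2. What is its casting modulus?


Formula: Casting Modulus M = V / A
M = 7245 cm^3 / 2921 cm^2 = 2.4803 cm

Answer: 2.4803 cm


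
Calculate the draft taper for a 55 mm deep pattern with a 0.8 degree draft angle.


Formula: taper = depth * tan(draft_angle)
tan(0.8 deg) = 0.0139635
taper = 55 mm * 0.0139635 = 0.7680 mm

Answer: 0.7680 mm


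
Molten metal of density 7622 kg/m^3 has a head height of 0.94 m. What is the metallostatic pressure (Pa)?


Formula: P = rho * g * h
rho * g = 7622 * 9.81 = 74771.82 N/m^3
P = 74771.82 * 0.94 = 70285.5108 Pa


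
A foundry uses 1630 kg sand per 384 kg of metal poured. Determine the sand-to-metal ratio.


Formula: Sand-to-Metal Ratio = W_sand / W_metal
Ratio = 1630 kg / 384 kg = 4.2448

Answer: 4.2448


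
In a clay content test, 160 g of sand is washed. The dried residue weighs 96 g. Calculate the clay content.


Formula: Clay% = (W_total - W_washed) / W_total * 100
Clay mass = 160 - 96 = 64 g
Clay% = 64 / 160 * 100 = 40.0000%

Final answer: 40.0000%


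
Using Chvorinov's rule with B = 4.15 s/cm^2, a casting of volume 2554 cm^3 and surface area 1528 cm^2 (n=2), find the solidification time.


Formula: t_s = B * (V/A)^n  (Chvorinov's rule, n=2)
Modulus M = V/A = 2554/1528 = 1.671466 cm
M^2 = 1.671466^2 = 2.793799 cm^2
t_s = 4.15 * 2.793799 = 11.5943 s


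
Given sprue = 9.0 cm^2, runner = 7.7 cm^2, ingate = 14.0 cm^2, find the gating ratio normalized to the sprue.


Sprue:Runner:Ingate = 1 : 7.7/9.0 : 14.0/9.0 = 1:0.86:1.56

Final answer: 1:0.86:1.56


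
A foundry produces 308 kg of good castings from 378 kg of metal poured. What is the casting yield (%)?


Formula: Casting Yield = (W_good / W_total) * 100
Yield = (308 kg / 378 kg) * 100 = 81.4815%

Answer: 81.4815%


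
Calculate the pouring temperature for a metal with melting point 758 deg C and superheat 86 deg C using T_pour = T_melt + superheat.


Formula: T_pour = T_melt + Superheat
T_pour = 758 + 86 = 844 deg C


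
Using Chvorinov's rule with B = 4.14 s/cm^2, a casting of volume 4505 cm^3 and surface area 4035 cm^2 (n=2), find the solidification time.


Formula: t_s = B * (V/A)^n  (Chvorinov's rule, n=2)
Modulus M = V/A = 4505/4035 = 1.116481 cm
M^2 = 1.116481^2 = 1.246530 cm^2
t_s = 4.14 * 1.246530 = 5.1606 s

5.1606 s


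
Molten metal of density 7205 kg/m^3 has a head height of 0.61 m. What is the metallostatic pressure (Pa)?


Formula: P = rho * g * h
rho * g = 7205 * 9.81 = 70681.05 N/m^3
P = 70681.05 * 0.61 = 43115.4405 Pa

Final answer: 43115.4405 Pa


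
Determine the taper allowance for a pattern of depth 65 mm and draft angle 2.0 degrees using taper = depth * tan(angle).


Formula: taper = depth * tan(draft_angle)
tan(2.0 deg) = 0.0349208
taper = 65 mm * 0.0349208 = 2.2699 mm


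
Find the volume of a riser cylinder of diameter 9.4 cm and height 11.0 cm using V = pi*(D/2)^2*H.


Formula: V = pi * (D/2)^2 * H  (cylinder volume)
Radius = D/2 = 9.4/2 = 4.7 cm
V = pi * 4.7^2 * 11.0 = 763.3756 cm^3

Final answer: 763.3756 cm^3


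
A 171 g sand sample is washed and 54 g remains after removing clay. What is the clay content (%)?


Formula: Clay% = (W_total - W_washed) / W_total * 100
Clay mass = 171 - 54 = 117 g
Clay% = 117 / 171 * 100 = 68.4211%

Answer: 68.4211%


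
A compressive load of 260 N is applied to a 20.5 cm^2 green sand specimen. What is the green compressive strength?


Formula: Compressive Strength = Force / Area
Strength = 260 N / 20.5 cm^2 = 12.6829 N/cm^2

Final answer: 12.6829 N/cm^2


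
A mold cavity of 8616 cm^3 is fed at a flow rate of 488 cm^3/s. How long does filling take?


Formula: t_fill = V_mold / Q_flow
t = 8616 cm^3 / 488 cm^3/s = 17.6557 s

Answer: 17.6557 s


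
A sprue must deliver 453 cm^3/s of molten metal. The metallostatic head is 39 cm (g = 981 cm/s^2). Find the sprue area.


Formula: v = sqrt(2*g*h), A = Q/v
Velocity: v = sqrt(2 * 981 * 39) = sqrt(76518) = 276.6189 cm/s
Sprue area: A = Q / v = 453 / 276.6189 = 1.6376 cm^2


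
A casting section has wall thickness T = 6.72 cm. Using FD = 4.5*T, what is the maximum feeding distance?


Formula: FD = 4.5 * T  (riser feeding-distance rule)
FD = 4.5 * 6.72 cm = 30.2400 cm


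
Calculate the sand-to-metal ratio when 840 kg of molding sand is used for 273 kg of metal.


Formula: Sand-to-Metal Ratio = W_sand / W_metal
Ratio = 840 kg / 273 kg = 3.0769

Answer: 3.0769


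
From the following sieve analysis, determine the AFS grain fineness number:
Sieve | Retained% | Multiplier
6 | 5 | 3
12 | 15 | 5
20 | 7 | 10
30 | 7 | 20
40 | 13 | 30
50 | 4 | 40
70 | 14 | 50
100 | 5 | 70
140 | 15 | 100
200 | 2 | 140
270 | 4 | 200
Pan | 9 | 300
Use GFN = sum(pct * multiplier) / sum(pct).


Formula: GFN = sum(pct * multiplier) / sum(pct)
sum(pct * multiplier) = 7180
sum(pct) = 100
GFN = 7180 / 100 = 71.80

71.80


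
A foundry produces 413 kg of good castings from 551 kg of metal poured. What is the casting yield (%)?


Formula: Casting Yield = (W_good / W_total) * 100
Yield = (413 kg / 551 kg) * 100 = 74.9546%


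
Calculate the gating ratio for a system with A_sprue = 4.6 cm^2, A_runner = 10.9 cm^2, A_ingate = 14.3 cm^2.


Sprue:Runner:Ingate = 1 : 10.9/4.6 : 14.3/4.6 = 1:2.37:3.11

Final answer: 1:2.37:3.11


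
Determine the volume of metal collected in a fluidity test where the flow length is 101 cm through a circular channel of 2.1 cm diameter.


Formula: V = pi * (d/2)^2 * L  (cylinder volume)
Radius = 2.1/2 = 1.05 cm
V = pi * 1.05^2 * 101 = 349.8242 cm^3


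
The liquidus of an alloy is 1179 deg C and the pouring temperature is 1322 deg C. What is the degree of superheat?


Formula: Superheat = T_pour - T_melt
Superheat = 1322 - 1179 = 143 deg C

Final answer: 143 deg C


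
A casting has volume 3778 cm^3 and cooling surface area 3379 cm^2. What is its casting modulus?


Formula: Casting Modulus M = V / A
M = 3778 cm^3 / 3379 cm^2 = 1.1181 cm


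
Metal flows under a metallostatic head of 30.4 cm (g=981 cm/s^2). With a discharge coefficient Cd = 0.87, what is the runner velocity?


Formula: v = Cd * sqrt(2 * g * h)  (Torricelli with discharge coefficient)
2*g*h = 2 * 981 * 30.4 = 59644.8 cm^2/s^2
sqrt(59644.8) = 244.22285 cm/s
v = 0.87 * 244.22285 = 212.4739 cm/s

Final answer: 212.4739 cm/s


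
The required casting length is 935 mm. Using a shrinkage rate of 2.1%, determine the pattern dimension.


Formula: L_pattern = L_casting * (1 + shrinkage_rate/100)
Shrinkage factor = 1 + 2.1/100 = 1.021
L_pattern = 935 mm * 1.021 = 954.6350 mm

Final answer: 954.6350 mm


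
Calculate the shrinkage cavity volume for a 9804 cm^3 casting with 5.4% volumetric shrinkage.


Formula: V_shrink = V_casting * shrinkage_pct / 100
V_shrink = 9804 cm^3 * 5.4 / 100 = 529.4160 cm^3

529.4160 cm^3


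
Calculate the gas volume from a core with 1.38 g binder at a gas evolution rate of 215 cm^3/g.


Formula: V_gas = W_binder * gas_evolution_rate
V = 1.38 g * 215 cm^3/g = 296.7000 cm^3

Final answer: 296.7000 cm^3


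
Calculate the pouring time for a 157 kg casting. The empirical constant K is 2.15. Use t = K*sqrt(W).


Formula: t = K * sqrt(W)
sqrt(W) = sqrt(157) = 12.52996
t = 2.15 * 12.52996 = 26.9394 s

26.9394 s


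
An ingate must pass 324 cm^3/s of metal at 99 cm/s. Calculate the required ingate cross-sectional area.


Formula: A_ingate = Q / v  (continuity equation)
A = 324 cm^3/s / 99 cm/s = 3.2727 cm^2


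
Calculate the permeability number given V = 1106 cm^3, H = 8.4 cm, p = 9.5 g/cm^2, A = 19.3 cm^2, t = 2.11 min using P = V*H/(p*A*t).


Formula: Permeability Number P = (V * H) / (p * A * t)
Numerator: V * H = 1106 * 8.4 = 9290.4
Denominator: p * A * t = 9.5 * 19.3 * 2.11 = 386.8685
P = 9290.4 / 386.8685 = 24.0144


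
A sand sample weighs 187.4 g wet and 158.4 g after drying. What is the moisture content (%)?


Formula: MC = (W_wet - W_dry) / W_wet * 100
Water mass = 187.4 - 158.4 = 29.0 g
MC = 29.0 / 187.4 * 100 = 15.4749%

Answer: 15.4749%


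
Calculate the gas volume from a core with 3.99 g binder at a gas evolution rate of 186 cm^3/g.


Formula: V_gas = W_binder * gas_evolution_rate
V = 3.99 g * 186 cm^3/g = 742.1400 cm^3


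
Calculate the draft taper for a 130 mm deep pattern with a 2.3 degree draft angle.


Formula: taper = depth * tan(draft_angle)
tan(2.3 deg) = 0.0401641
taper = 130 mm * 0.0401641 = 5.2213 mm

Answer: 5.2213 mm


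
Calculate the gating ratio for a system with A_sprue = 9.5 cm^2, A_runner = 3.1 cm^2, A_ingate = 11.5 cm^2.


Sprue:Runner:Ingate = 1 : 3.1/9.5 : 11.5/9.5 = 1:0.33:1.21

Answer: 1:0.33:1.21


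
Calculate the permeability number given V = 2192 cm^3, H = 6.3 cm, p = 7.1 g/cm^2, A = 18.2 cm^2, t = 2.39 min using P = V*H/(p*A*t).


Formula: Permeability Number P = (V * H) / (p * A * t)
Numerator: V * H = 2192 * 6.3 = 13809.6
Denominator: p * A * t = 7.1 * 18.2 * 2.39 = 308.8358
P = 13809.6 / 308.8358 = 44.7150

44.7150


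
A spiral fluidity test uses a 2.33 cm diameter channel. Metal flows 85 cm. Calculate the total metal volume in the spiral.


Formula: V = pi * (d/2)^2 * L  (cylinder volume)
Radius = 2.33/2 = 1.165 cm
V = pi * 1.165^2 * 85 = 362.4271 cm^3


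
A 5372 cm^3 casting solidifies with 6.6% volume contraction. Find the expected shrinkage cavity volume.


Formula: V_shrink = V_casting * shrinkage_pct / 100
V_shrink = 5372 cm^3 * 6.6 / 100 = 354.5520 cm^3

Final answer: 354.5520 cm^3


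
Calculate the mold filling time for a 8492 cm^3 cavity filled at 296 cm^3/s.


Formula: t_fill = V_mold / Q_flow
t = 8492 cm^3 / 296 cm^3/s = 28.6892 s


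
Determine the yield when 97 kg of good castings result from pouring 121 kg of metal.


Formula: Casting Yield = (W_good / W_total) * 100
Yield = (97 kg / 121 kg) * 100 = 80.1653%

Final answer: 80.1653%


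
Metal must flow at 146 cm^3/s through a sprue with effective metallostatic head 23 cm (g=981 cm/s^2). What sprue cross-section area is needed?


Formula: v = sqrt(2*g*h), A = Q/v
Velocity: v = sqrt(2 * 981 * 23) = sqrt(45126) = 212.4288 cm/s
Sprue area: A = Q / v = 146 / 212.4288 = 0.6873 cm^2


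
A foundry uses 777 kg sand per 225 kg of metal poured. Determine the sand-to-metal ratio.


Formula: Sand-to-Metal Ratio = W_sand / W_metal
Ratio = 777 kg / 225 kg = 3.4533

3.4533


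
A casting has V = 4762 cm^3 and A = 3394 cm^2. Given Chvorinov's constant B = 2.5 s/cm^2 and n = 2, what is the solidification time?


Formula: t_s = B * (V/A)^n  (Chvorinov's rule, n=2)
Modulus M = V/A = 4762/3394 = 1.403064 cm
M^2 = 1.403064^2 = 1.968589 cm^2
t_s = 2.5 * 1.968589 = 4.9215 s

4.9215 s


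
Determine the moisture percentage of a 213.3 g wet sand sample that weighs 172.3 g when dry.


Formula: MC = (W_wet - W_dry) / W_wet * 100
Water mass = 213.3 - 172.3 = 41.0 g
MC = 41.0 / 213.3 * 100 = 19.2218%

19.2218%


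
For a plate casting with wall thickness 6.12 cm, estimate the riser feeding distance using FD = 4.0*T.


Formula: FD = 4.0 * T  (riser feeding-distance rule)
FD = 4.0 * 6.12 cm = 24.4800 cm


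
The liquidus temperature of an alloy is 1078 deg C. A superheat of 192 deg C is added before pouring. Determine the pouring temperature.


Formula: T_pour = T_melt + Superheat
T_pour = 1078 + 192 = 1270 deg C

Final answer: 1270 deg C


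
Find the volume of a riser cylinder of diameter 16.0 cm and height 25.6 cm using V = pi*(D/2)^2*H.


Formula: V = pi * (D/2)^2 * H  (cylinder volume)
Radius = D/2 = 16.0/2 = 8.0 cm
V = pi * 8.0^2 * 25.6 = 5147.1854 cm^3

Final answer: 5147.1854 cm^3


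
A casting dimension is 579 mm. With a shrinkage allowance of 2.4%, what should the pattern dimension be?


Formula: L_pattern = L_casting * (1 + shrinkage_rate/100)
Shrinkage factor = 1 + 2.4/100 = 1.024
L_pattern = 579 mm * 1.024 = 592.8960 mm


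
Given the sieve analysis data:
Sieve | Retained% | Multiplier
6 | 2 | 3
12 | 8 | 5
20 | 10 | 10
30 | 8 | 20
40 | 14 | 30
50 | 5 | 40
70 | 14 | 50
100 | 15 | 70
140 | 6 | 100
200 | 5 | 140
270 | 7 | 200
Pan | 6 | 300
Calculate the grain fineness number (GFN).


Formula: GFN = sum(pct * multiplier) / sum(pct)
sum(pct * multiplier) = 7176
sum(pct) = 100
GFN = 7176 / 100 = 71.76


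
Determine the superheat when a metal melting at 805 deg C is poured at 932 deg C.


Formula: Superheat = T_pour - T_melt
Superheat = 932 - 805 = 127 deg C

127 deg C


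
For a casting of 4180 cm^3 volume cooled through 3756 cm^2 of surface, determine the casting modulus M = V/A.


Formula: Casting Modulus M = V / A
M = 4180 cm^3 / 3756 cm^2 = 1.1129 cm

Answer: 1.1129 cm


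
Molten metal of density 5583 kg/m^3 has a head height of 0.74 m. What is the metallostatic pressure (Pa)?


Formula: P = rho * g * h
rho * g = 5583 * 9.81 = 54769.23 N/m^3
P = 54769.23 * 0.74 = 40529.2302 Pa


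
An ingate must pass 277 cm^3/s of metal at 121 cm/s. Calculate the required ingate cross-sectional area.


Formula: A_ingate = Q / v  (continuity equation)
A = 277 cm^3/s / 121 cm/s = 2.2893 cm^2

Final answer: 2.2893 cm^2


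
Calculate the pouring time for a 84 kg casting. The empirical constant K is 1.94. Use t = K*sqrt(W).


Formula: t = K * sqrt(W)
sqrt(W) = sqrt(84) = 9.16515
t = 1.94 * 9.16515 = 17.7804 s

Final answer: 17.7804 s


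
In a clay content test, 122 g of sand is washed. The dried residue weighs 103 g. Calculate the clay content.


Formula: Clay% = (W_total - W_washed) / W_total * 100
Clay mass = 122 - 103 = 19 g
Clay% = 19 / 122 * 100 = 15.5738%


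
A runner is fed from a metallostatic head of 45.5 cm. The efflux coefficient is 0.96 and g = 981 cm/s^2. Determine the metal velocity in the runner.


Formula: v = Cd * sqrt(2 * g * h)  (Torricelli with discharge coefficient)
2*g*h = 2 * 981 * 45.5 = 89271.0 cm^2/s^2
sqrt(89271.0) = 298.78253 cm/s
v = 0.96 * 298.78253 = 286.8312 cm/s

Answer: 286.8312 cm/s


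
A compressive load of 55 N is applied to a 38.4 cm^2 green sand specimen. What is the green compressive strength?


Formula: Compressive Strength = Force / Area
Strength = 55 N / 38.4 cm^2 = 1.4323 N/cm^2

Answer: 1.4323 N/cm^2


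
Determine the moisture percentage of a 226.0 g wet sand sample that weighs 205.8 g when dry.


Formula: MC = (W_wet - W_dry) / W_wet * 100
Water mass = 226.0 - 205.8 = 20.2 g
MC = 20.2 / 226.0 * 100 = 8.9381%

Final answer: 8.9381%


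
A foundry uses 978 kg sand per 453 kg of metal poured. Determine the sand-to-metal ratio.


Formula: Sand-to-Metal Ratio = W_sand / W_metal
Ratio = 978 kg / 453 kg = 2.1589

Final answer: 2.1589


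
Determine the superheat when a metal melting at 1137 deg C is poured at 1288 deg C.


Formula: Superheat = T_pour - T_melt
Superheat = 1288 - 1137 = 151 deg C

Answer: 151 deg C


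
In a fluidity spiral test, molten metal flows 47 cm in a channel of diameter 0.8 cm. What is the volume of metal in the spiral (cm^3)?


Formula: V = pi * (d/2)^2 * L  (cylinder volume)
Radius = 0.8/2 = 0.4 cm
V = pi * 0.4^2 * 47 = 23.6248 cm^3

23.6248 cm^3


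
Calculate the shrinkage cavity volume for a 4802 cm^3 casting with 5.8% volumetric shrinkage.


Formula: V_shrink = V_casting * shrinkage_pct / 100
V_shrink = 4802 cm^3 * 5.8 / 100 = 278.5160 cm^3

Final answer: 278.5160 cm^3


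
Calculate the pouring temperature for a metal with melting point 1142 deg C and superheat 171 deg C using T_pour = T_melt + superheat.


Formula: T_pour = T_melt + Superheat
T_pour = 1142 + 171 = 1313 deg C


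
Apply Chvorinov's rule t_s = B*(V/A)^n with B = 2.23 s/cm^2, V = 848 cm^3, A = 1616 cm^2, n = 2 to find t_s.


Formula: t_s = B * (V/A)^n  (Chvorinov's rule, n=2)
Modulus M = V/A = 848/1616 = 0.524752 cm
M^2 = 0.524752^2 = 0.275365 cm^2
t_s = 2.23 * 0.275365 = 0.6141 s

Final answer: 0.6141 s


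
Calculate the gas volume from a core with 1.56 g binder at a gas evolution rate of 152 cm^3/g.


Formula: V_gas = W_binder * gas_evolution_rate
V = 1.56 g * 152 cm^3/g = 237.1200 cm^3

Answer: 237.1200 cm^3


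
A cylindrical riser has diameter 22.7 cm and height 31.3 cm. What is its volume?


Formula: V = pi * (D/2)^2 * H  (cylinder volume)
Radius = D/2 = 22.7/2 = 11.35 cm
V = pi * 11.35^2 * 31.3 = 12667.3548 cm^3

Final answer: 12667.3548 cm^3


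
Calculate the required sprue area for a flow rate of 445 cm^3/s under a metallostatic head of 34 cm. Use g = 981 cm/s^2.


Formula: v = sqrt(2*g*h), A = Q/v
Velocity: v = sqrt(2 * 981 * 34) = sqrt(66708) = 258.2789 cm/s
Sprue area: A = Q / v = 445 / 258.2789 = 1.7229 cm^2

Answer: 1.7229 cm^2


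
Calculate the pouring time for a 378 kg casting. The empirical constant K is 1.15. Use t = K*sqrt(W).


Formula: t = K * sqrt(W)
sqrt(W) = sqrt(378) = 19.44222
t = 1.15 * 19.44222 = 22.3586 s


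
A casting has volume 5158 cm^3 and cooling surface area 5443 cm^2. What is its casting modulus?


Formula: Casting Modulus M = V / A
M = 5158 cm^3 / 5443 cm^2 = 0.9476 cm

Answer: 0.9476 cm


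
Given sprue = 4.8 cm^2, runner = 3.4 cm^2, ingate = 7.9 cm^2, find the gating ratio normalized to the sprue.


Sprue:Runner:Ingate = 1 : 3.4/4.8 : 7.9/4.8 = 1:0.71:1.65


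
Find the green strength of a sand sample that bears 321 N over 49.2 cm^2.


Formula: Compressive Strength = Force / Area
Strength = 321 N / 49.2 cm^2 = 6.5244 N/cm^2

6.5244 N/cm^2


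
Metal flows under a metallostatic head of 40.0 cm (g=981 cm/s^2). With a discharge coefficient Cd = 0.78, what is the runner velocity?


Formula: v = Cd * sqrt(2 * g * h)  (Torricelli with discharge coefficient)
2*g*h = 2 * 981 * 40.0 = 78480.0 cm^2/s^2
sqrt(78480.0) = 280.14282 cm/s
v = 0.78 * 280.14282 = 218.5114 cm/s


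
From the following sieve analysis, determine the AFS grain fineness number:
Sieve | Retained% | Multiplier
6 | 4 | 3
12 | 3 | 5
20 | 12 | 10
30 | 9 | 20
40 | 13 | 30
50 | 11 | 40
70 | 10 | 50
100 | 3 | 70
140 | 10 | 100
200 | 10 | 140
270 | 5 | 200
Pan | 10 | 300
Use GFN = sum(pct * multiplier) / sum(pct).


Formula: GFN = sum(pct * multiplier) / sum(pct)
sum(pct * multiplier) = 8267
sum(pct) = 100
GFN = 8267 / 100 = 82.67

Answer: 82.67


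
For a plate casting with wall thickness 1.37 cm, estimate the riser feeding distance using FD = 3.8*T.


Formula: FD = 3.8 * T  (riser feeding-distance rule)
FD = 3.8 * 1.37 cm = 5.2060 cm

Final answer: 5.2060 cm


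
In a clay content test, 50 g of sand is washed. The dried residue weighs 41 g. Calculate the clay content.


Formula: Clay% = (W_total - W_washed) / W_total * 100
Clay mass = 50 - 41 = 9 g
Clay% = 9 / 50 * 100 = 18.0000%

Answer: 18.0000%


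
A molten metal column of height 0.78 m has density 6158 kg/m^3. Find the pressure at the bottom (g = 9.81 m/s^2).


Formula: P = rho * g * h
rho * g = 6158 * 9.81 = 60409.98 N/m^3
P = 60409.98 * 0.78 = 47119.7844 Pa

Final answer: 47119.7844 Pa


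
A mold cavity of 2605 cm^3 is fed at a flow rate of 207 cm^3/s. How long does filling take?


Formula: t_fill = V_mold / Q_flow
t = 2605 cm^3 / 207 cm^3/s = 12.5845 s


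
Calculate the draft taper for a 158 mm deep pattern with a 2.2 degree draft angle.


Formula: taper = depth * tan(draft_angle)
tan(2.2 deg) = 0.0384161
taper = 158 mm * 0.0384161 = 6.0697 mm

Answer: 6.0697 mm


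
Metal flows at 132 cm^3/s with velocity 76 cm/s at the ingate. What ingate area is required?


Formula: A_ingate = Q / v  (continuity equation)
A = 132 cm^3/s / 76 cm/s = 1.7368 cm^2


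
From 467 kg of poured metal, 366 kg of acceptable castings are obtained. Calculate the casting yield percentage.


Formula: Casting Yield = (W_good / W_total) * 100
Yield = (366 kg / 467 kg) * 100 = 78.3726%

Final answer: 78.3726%


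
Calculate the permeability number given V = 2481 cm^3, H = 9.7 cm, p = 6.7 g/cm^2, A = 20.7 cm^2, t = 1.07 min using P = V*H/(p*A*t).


Formula: Permeability Number P = (V * H) / (p * A * t)
Numerator: V * H = 2481 * 9.7 = 24065.7
Denominator: p * A * t = 6.7 * 20.7 * 1.07 = 148.3983
P = 24065.7 / 148.3983 = 162.1696


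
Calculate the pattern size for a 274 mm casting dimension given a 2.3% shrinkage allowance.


Formula: L_pattern = L_casting * (1 + shrinkage_rate/100)
Shrinkage factor = 1 + 2.3/100 = 1.023
L_pattern = 274 mm * 1.023 = 280.3020 mm

Final answer: 280.3020 mm


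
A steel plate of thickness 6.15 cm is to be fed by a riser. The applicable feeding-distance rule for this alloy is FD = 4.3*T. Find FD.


Formula: FD = 4.3 * T  (riser feeding-distance rule)
FD = 4.3 * 6.15 cm = 26.4450 cm

Answer: 26.4450 cm


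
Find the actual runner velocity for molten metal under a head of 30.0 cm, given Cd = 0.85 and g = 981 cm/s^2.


Formula: v = Cd * sqrt(2 * g * h)  (Torricelli with discharge coefficient)
2*g*h = 2 * 981 * 30.0 = 58860.0 cm^2/s^2
sqrt(58860.0) = 242.61080 cm/s
v = 0.85 * 242.61080 = 206.2192 cm/s

206.2192 cm/s


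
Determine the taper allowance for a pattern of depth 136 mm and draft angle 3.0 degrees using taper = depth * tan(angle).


Formula: taper = depth * tan(draft_angle)
tan(3.0 deg) = 0.0524078
taper = 136 mm * 0.0524078 = 7.1275 mm


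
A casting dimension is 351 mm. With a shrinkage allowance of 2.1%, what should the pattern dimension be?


Formula: L_pattern = L_casting * (1 + shrinkage_rate/100)
Shrinkage factor = 1 + 2.1/100 = 1.021
L_pattern = 351 mm * 1.021 = 358.3710 mm

Answer: 358.3710 mm


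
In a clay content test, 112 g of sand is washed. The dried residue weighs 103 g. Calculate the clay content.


Formula: Clay% = (W_total - W_washed) / W_total * 100
Clay mass = 112 - 103 = 9 g
Clay% = 9 / 112 * 100 = 8.0357%

Answer: 8.0357%


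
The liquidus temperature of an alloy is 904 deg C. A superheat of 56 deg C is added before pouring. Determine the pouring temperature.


Formula: T_pour = T_melt + Superheat
T_pour = 904 + 56 = 960 deg C

Final answer: 960 deg C


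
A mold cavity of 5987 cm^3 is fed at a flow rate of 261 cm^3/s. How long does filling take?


Formula: t_fill = V_mold / Q_flow
t = 5987 cm^3 / 261 cm^3/s = 22.9387 s

Answer: 22.9387 s


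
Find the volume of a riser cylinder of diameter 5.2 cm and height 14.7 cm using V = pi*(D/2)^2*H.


Formula: V = pi * (D/2)^2 * H  (cylinder volume)
Radius = D/2 = 5.2/2 = 2.6 cm
V = pi * 2.6^2 * 14.7 = 312.1863 cm^3

312.1863 cm^3


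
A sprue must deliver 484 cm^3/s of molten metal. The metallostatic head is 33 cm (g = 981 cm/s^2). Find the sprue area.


Formula: v = sqrt(2*g*h), A = Q/v
Velocity: v = sqrt(2 * 981 * 33) = sqrt(64746) = 254.4524 cm/s
Sprue area: A = Q / v = 484 / 254.4524 = 1.9021 cm^2

1.9021 cm^2


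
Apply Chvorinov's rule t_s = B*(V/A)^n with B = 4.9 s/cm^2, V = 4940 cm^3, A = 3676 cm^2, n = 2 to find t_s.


Formula: t_s = B * (V/A)^n  (Chvorinov's rule, n=2)
Modulus M = V/A = 4940/3676 = 1.343852 cm
M^2 = 1.343852^2 = 1.805938 cm^2
t_s = 4.9 * 1.805938 = 8.8491 s

Answer: 8.8491 s


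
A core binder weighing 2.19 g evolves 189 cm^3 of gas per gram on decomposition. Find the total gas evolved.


Formula: V_gas = W_binder * gas_evolution_rate
V = 2.19 g * 189 cm^3/g = 413.9100 cm^3

413.9100 cm^3


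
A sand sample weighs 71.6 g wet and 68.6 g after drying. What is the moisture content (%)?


Formula: MC = (W_wet - W_dry) / W_wet * 100
Water mass = 71.6 - 68.6 = 3.0 g
MC = 3.0 / 71.6 * 100 = 4.1899%

Answer: 4.1899%


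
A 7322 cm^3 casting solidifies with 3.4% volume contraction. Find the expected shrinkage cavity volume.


Formula: V_shrink = V_casting * shrinkage_pct / 100
V_shrink = 7322 cm^3 * 3.4 / 100 = 248.9480 cm^3


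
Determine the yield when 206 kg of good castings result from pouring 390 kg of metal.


Formula: Casting Yield = (W_good / W_total) * 100
Yield = (206 kg / 390 kg) * 100 = 52.8205%


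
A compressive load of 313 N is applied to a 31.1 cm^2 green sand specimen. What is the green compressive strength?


Formula: Compressive Strength = Force / Area
Strength = 313 N / 31.1 cm^2 = 10.0643 N/cm^2

10.0643 N/cm^2


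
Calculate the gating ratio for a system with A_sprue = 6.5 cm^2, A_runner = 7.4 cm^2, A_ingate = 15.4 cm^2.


Sprue:Runner:Ingate = 1 : 7.4/6.5 : 15.4/6.5 = 1:1.14:2.37

Final answer: 1:1.14:2.37


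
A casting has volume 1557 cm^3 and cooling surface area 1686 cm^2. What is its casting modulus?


Formula: Casting Modulus M = V / A
M = 1557 cm^3 / 1686 cm^2 = 0.9235 cm

Final answer: 0.9235 cm


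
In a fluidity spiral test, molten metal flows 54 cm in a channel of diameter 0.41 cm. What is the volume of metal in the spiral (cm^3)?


Formula: V = pi * (d/2)^2 * L  (cylinder volume)
Radius = 0.41/2 = 0.205 cm
V = pi * 0.205^2 * 54 = 7.1294 cm^3

7.1294 cm^3


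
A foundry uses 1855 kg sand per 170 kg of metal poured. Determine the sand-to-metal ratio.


Formula: Sand-to-Metal Ratio = W_sand / W_metal
Ratio = 1855 kg / 170 kg = 10.9118

10.9118


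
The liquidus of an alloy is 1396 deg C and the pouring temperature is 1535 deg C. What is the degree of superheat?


Formula: Superheat = T_pour - T_melt
Superheat = 1535 - 1396 = 139 deg C

Answer: 139 deg C


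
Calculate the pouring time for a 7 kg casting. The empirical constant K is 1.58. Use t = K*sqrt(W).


Formula: t = K * sqrt(W)
sqrt(W) = sqrt(7) = 2.64575
t = 1.58 * 2.64575 = 4.1803 s

Final answer: 4.1803 s


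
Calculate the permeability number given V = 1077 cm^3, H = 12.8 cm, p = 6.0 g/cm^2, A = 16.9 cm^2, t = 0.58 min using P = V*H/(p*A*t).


Formula: Permeability Number P = (V * H) / (p * A * t)
Numerator: V * H = 1077 * 12.8 = 13785.6
Denominator: p * A * t = 6.0 * 16.9 * 0.58 = 58.812
P = 13785.6 / 58.812 = 234.4011

Final answer: 234.4011


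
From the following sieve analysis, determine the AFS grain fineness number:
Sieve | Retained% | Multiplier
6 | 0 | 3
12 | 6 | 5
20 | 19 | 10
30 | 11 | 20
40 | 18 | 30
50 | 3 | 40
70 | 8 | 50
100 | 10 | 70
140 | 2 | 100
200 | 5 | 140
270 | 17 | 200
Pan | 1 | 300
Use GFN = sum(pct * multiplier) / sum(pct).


Formula: GFN = sum(pct * multiplier) / sum(pct)
sum(pct * multiplier) = 6800
sum(pct) = 100
GFN = 6800 / 100 = 68.00


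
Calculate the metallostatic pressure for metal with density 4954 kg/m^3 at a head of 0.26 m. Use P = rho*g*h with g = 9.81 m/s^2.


Formula: P = rho * g * h
rho * g = 4954 * 9.81 = 48598.74 N/m^3
P = 48598.74 * 0.26 = 12635.6724 Pa

Final answer: 12635.6724 Pa


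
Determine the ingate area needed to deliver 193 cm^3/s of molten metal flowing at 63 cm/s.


Formula: A_ingate = Q / v  (continuity equation)
A = 193 cm^3/s / 63 cm/s = 3.0635 cm^2

Final answer: 3.0635 cm^2


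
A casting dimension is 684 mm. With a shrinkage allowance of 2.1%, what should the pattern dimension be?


Formula: L_pattern = L_casting * (1 + shrinkage_rate/100)
Shrinkage factor = 1 + 2.1/100 = 1.021
L_pattern = 684 mm * 1.021 = 698.3640 mm

Answer: 698.3640 mm


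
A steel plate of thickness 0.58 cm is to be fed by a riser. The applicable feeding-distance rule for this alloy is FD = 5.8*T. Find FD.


Formula: FD = 5.8 * T  (riser feeding-distance rule)
FD = 5.8 * 0.58 cm = 3.3640 cm

Final answer: 3.3640 cm


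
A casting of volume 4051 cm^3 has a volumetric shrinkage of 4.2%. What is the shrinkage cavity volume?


Formula: V_shrink = V_casting * shrinkage_pct / 100
V_shrink = 4051 cm^3 * 4.2 / 100 = 170.1420 cm^3


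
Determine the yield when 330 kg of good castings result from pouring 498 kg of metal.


Formula: Casting Yield = (W_good / W_total) * 100
Yield = (330 kg / 498 kg) * 100 = 66.2651%

66.2651%


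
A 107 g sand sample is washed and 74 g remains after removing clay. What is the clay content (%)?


Formula: Clay% = (W_total - W_washed) / W_total * 100
Clay mass = 107 - 74 = 33 g
Clay% = 33 / 107 * 100 = 30.8411%

Answer: 30.8411%


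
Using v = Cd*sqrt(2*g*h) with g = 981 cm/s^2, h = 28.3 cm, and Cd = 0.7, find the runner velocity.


Formula: v = Cd * sqrt(2 * g * h)  (Torricelli with discharge coefficient)
2*g*h = 2 * 981 * 28.3 = 55524.6 cm^2/s^2
sqrt(55524.6) = 235.63658 cm/s
v = 0.7 * 235.63658 = 164.9456 cm/s

Answer: 164.9456 cm/s


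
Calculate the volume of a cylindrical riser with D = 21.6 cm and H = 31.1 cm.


Formula: V = pi * (D/2)^2 * H  (cylinder volume)
Radius = D/2 = 21.6/2 = 10.8 cm
V = pi * 10.8^2 * 31.1 = 11396.1399 cm^3


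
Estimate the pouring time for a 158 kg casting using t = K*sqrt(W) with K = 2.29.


Formula: t = K * sqrt(W)
sqrt(W) = sqrt(158) = 12.56981
t = 2.29 * 12.56981 = 28.7849 s


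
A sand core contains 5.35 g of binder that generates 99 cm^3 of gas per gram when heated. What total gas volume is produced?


Formula: V_gas = W_binder * gas_evolution_rate
V = 5.35 g * 99 cm^3/g = 529.6500 cm^3

Answer: 529.6500 cm^3


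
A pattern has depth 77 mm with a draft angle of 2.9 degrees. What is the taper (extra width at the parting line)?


Formula: taper = depth * tan(draft_angle)
tan(2.9 deg) = 0.0506578
taper = 77 mm * 0.0506578 = 3.9007 mm

Final answer: 3.9007 mm


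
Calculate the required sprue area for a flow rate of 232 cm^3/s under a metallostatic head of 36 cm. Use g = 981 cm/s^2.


Formula: v = sqrt(2*g*h), A = Q/v
Velocity: v = sqrt(2 * 981 * 36) = sqrt(70632) = 265.7668 cm/s
Sprue area: A = Q / v = 232 / 265.7668 = 0.8729 cm^2


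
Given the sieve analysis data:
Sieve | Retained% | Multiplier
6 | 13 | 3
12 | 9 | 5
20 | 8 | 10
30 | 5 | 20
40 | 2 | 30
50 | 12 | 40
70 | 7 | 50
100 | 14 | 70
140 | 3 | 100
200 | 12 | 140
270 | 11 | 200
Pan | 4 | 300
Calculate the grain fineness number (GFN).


Formula: GFN = sum(pct * multiplier) / sum(pct)
sum(pct * multiplier) = 7514
sum(pct) = 100
GFN = 7514 / 100 = 75.14

75.14


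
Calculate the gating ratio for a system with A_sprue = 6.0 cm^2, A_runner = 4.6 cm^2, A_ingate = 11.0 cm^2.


Sprue:Runner:Ingate = 1 : 4.6/6.0 : 11.0/6.0 = 1:0.77:1.83


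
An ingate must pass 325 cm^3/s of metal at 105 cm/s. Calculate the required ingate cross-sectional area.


Formula: A_ingate = Q / v  (continuity equation)
A = 325 cm^3/s / 105 cm/s = 3.0952 cm^2

3.0952 cm^2


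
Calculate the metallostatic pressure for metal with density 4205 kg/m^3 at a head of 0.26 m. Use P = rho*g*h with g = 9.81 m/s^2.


Formula: P = rho * g * h
rho * g = 4205 * 9.81 = 41251.05 N/m^3
P = 41251.05 * 0.26 = 10725.2730 Pa

10725.2730 Pa


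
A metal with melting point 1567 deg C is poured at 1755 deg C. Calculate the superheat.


Formula: Superheat = T_pour - T_melt
Superheat = 1755 - 1567 = 188 deg C

Answer: 188 deg C


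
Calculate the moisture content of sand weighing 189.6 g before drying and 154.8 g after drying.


Formula: MC = (W_wet - W_dry) / W_wet * 100
Water mass = 189.6 - 154.8 = 34.8 g
MC = 34.8 / 189.6 * 100 = 18.3544%

18.3544%


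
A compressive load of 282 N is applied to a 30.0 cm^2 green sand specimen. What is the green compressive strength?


Formula: Compressive Strength = Force / Area
Strength = 282 N / 30.0 cm^2 = 9.4000 N/cm^2

9.4000 N/cm^2


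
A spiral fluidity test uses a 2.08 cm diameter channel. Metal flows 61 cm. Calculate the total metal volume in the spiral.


Formula: V = pi * (d/2)^2 * L  (cylinder volume)
Radius = 2.08/2 = 1.04 cm
V = pi * 1.04^2 * 61 = 207.2747 cm^3


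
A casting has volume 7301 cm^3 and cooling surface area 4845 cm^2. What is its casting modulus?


Formula: Casting Modulus M = V / A
M = 7301 cm^3 / 4845 cm^2 = 1.5069 cm

Answer: 1.5069 cm


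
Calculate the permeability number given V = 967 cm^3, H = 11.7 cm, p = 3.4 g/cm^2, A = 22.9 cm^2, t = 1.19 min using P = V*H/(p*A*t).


Formula: Permeability Number P = (V * H) / (p * A * t)
Numerator: V * H = 967 * 11.7 = 11313.9
Denominator: p * A * t = 3.4 * 22.9 * 1.19 = 92.6534
P = 11313.9 / 92.6534 = 122.1099

Answer: 122.1099


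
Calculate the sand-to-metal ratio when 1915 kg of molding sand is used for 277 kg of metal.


Formula: Sand-to-Metal Ratio = W_sand / W_metal
Ratio = 1915 kg / 277 kg = 6.9134


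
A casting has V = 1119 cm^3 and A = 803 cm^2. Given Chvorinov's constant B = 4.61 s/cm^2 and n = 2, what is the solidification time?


Formula: t_s = B * (V/A)^n  (Chvorinov's rule, n=2)
Modulus M = V/A = 1119/803 = 1.393524 cm
M^2 = 1.393524^2 = 1.941909 cm^2
t_s = 4.61 * 1.941909 = 8.9522 s

Final answer: 8.9522 s


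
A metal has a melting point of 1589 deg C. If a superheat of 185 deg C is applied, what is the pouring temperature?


Formula: T_pour = T_melt + Superheat
T_pour = 1589 + 185 = 1774 deg C


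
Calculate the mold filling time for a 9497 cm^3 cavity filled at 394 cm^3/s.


Formula: t_fill = V_mold / Q_flow
t = 9497 cm^3 / 394 cm^3/s = 24.1041 s

Final answer: 24.1041 s


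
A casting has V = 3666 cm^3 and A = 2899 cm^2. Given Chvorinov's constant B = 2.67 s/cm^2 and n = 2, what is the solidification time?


Formula: t_s = B * (V/A)^n  (Chvorinov's rule, n=2)
Modulus M = V/A = 3666/2899 = 1.264574 cm
M^2 = 1.264574^2 = 1.599147 cm^2
t_s = 2.67 * 1.599147 = 4.2697 s

Final answer: 4.2697 s


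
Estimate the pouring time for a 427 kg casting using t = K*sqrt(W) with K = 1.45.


Formula: t = K * sqrt(W)
sqrt(W) = sqrt(427) = 20.66398
t = 1.45 * 20.66398 = 29.9628 s

29.9628 s


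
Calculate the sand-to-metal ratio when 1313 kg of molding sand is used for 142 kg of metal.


Formula: Sand-to-Metal Ratio = W_sand / W_metal
Ratio = 1313 kg / 142 kg = 9.2465


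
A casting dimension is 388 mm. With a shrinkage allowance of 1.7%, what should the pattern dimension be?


Formula: L_pattern = L_casting * (1 + shrinkage_rate/100)
Shrinkage factor = 1 + 1.7/100 = 1.017
L_pattern = 388 mm * 1.017 = 394.5960 mm


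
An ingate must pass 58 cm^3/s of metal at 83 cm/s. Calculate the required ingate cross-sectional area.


Formula: A_ingate = Q / v  (continuity equation)
A = 58 cm^3/s / 83 cm/s = 0.6988 cm^2

Answer: 0.6988 cm^2


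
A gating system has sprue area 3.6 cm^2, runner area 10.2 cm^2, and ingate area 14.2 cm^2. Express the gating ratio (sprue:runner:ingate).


Sprue:Runner:Ingate = 1 : 10.2/3.6 : 14.2/3.6 = 1:2.83:3.94

1:2.83:3.94


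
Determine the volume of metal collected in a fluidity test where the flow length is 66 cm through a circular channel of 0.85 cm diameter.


Formula: V = pi * (d/2)^2 * L  (cylinder volume)
Radius = 0.85/2 = 0.425 cm
V = pi * 0.425^2 * 66 = 37.4517 cm^3

Final answer: 37.4517 cm^3
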